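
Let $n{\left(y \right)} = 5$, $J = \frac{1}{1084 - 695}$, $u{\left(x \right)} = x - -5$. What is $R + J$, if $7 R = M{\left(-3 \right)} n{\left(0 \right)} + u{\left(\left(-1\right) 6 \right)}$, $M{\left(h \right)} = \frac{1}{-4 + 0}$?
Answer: $- \frac{3473}{10892} \approx -0.31886$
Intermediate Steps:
$M{\left(h \right)} = - \frac{1}{4}$ ($M{\left(h \right)} = \frac{1}{-4} = - \frac{1}{4}$)
$u{\left(x \right)} = 5 + x$ ($u{\left(x \right)} = x + 5 = 5 + x$)
$J = \frac{1}{389} \approx 0.0025707$
$R = - \frac{9}{28}$ ($R = \frac{\left(- \frac{1}{4}\right) 5 + \left(5 - 6\right)}{7} = \frac{- \frac{5}{4} + \left(5 - 6\right)}{7} = \frac{- \frac{5}{4} - 1}{7} = \frac{1}{7} \left(- \frac{9}{4}\right) = - \frac{9}{28} \approx -0.32143$)
$R + J = - \frac{9}{28} + \frac{1}{389} = - \frac{3473}{10892}$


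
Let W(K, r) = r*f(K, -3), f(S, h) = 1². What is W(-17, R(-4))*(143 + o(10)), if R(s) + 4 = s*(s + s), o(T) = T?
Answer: 4284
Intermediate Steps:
f(S, h) = 1
R(s) = -4 + 2*s² (R(s) = -4 + s*(s + s) = -4 + s*(2*s) = -4 + 2*s²)
W(K, r) = r (W(K, r) = r*1 = r)
W(-17, R(-4))*(143 + o(10)) = (-4 + 2*(-4)²)*(143 + 10) = (-4 + 2*16)*153 = (-4 + 32)*153 = 28*153 = 4284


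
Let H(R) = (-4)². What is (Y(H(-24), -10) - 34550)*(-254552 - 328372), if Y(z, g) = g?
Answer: 20145853440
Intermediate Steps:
H(R) = 16
(Y(H(-24), -10) - 34550)*(-254552 - 328372) = (-10 - 34550)*(-254552 - 328372) = -34560*(-582924) = 20145853440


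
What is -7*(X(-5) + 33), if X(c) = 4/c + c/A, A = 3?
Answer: -3206/15 ≈ -213.73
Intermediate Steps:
X(c) = 4/c + c/3
-7*(X(-5) + 33) = -7*((4/(-5) + (⅓)*(-5)) + 33) = -7*((4*(-⅕) - 5/3) + 33) = -7*((-⅘ - 5/3) + 33) = -7*(-37/15 + 33) = -7*458/15 = -3206/15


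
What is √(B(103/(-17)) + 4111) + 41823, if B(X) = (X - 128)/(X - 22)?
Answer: 41823 + √37042/3 ≈ 41887.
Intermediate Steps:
B(X) = (-128 + X)/(-22 + X)
√(B(103/(-17)) + 4111) + 41823 = √((-128 + 103/(-17))/(-22 + 103/(-17)) + 4111) + 41823 = √((-128 + 103*(-1/17))/(-22 + 103*(-1/17)) + 4111) + 41823 = √((-128 - 103/17)/(-22 - 103/17) + 4111) + 41823 = √(-2279/17/(-477/17) + 4111) + 41823 = √(-17/477*(-2279/17) + 4111) + 41823 = √(43/9 + 4111) + 41823 = √(37042/9) + 41823 = √37042/3 + 41823 = 41823 + √37042/3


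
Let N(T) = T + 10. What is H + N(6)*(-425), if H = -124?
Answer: -6924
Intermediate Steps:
N(T) = 10 + T
H + N(6)*(-425) = -124 + (10 + 6)*(-425) = -124 + 16*(-425) = -124 - 6800 = -6924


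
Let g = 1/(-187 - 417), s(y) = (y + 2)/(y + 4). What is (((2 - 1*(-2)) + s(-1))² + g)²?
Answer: 10417672489/29550096 ≈ 352.54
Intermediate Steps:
s(y) = (2 + y)/(4 + y)
g = -1/604 (g = 1/(-604) = -1/604 ≈ -0.0016556)
(((2 - 1*(-2)) + s(-1))² + g)² = (((2 - 1*(-2)) + (2 - 1)/(4 - 1))² - 1/604)² = (((2 + 2) + 1/3)² - 1/604)² = ((4 + (⅓)*1)² - 1/604)² = ((4 + ⅓)² - 1/604)² = ((13/3)² - 1/604)² = (169/9 - 1/604)² = (102067/5436)² = 10417672489/29550096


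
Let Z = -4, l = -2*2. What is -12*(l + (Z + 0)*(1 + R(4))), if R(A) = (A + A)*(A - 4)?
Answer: 96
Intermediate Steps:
l = -4
R(A) = 2*A*(-4 + A) (R(A) = (2*A)*(-4 + A) = 2*A*(-4 + A))
-12*(l + (Z + 0)*(1 + R(4))) = -12*(-4 + (-4 + 0)*(1 + 2*4*(-4 + 4))) = -12*(-4 - 4*(1 + 2*4*0)) = -12*(-4 - 4*(1 + 0)) = -12*(-4 - 4*1) = -12*(-4 - 4) = -12*(-8) = 96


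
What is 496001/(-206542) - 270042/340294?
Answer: -112280589529/35142501674 ≈ -3.1950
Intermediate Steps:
496001/(-206542) - 270042/340294 = 496001*(-1/206542) - 270042*1/340294 = -496001/206542 - 135021/170147 = -112280589529/35142501674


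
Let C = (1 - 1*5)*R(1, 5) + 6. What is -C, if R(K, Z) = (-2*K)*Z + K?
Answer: -42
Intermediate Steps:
R(K, Z) = K - 2*K*Z (R(K, Z) = -2*K*Z + K = K - 2*K*Z)
C = 42 (C = (1 - 1*5)*(1*(1 - 2*5)) + 6 = (1 - 5)*(1*(1 - 10)) + 6 = -4*(-9) + 6 = 36 + 6 = 42)
-C = -1*42 = -42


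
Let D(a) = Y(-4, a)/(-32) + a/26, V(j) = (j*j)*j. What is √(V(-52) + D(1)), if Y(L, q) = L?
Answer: I*√380203590/52 ≈ 374.98*I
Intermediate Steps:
V(j) = j³ (V(j) = j²*j = j³)
D(a) = ⅛ + a/26 (D(a) = -4/(-32) + a/26 = -4*(-1/32) + a*(1/26) = ⅛ + a/26)
√(V(-52) + D(1)) = √((-52)³ + (⅛ + (1/26)*1)) = √(-140608 + (⅛ + 1/26)) = √(-140608 + 17/104) = √(-14623215/104) = I*√380203590/52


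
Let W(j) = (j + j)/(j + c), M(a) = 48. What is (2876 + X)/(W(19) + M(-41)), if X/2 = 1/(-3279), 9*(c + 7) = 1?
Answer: 513956909/9138573 ≈ 56.240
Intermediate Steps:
c = -62/9 (c = -7 + (⅑)*1 = -7 + ⅑ = -62/9 ≈ -6.8889)
X = -2/3279 (X = 2/(-3279) = 2*(-1/3279) = -2/3279 ≈ -0.00060994)
W(j) = 2*j/(-62/9 + j) (W(j) = (j + j)/(j - 62/9) = (2*j)/(-62/9 + j) = 2*j/(-62/9 + j))
(2876 + X)/(W(19) + M(-41)) = (2876 - 2/3279)/(18*19/(-62 + 9*19) + 48) = 9430402/(3279*(18*19/(-62 + 171) + 48)) = 9430402/(3279*(18*19/109 + 48)) = 9430402/(3279*(18*19*(1/109) + 48)) = 9430402/(3279*(342/109 + 48)) = 9430402/(3279*(5574/109)) = (9430402/3279)*(109/5574) = 513956909/9138573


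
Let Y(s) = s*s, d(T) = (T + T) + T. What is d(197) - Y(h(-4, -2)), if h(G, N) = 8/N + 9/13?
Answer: 98030/169 ≈ 580.06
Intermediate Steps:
d(T) = 3*T (d(T) = 2*T + T = 3*T)
h(G, N) = 9/13 + 8/N (h(G, N) = 8/N + 9*(1/13) = 8/N + 9/13 = 9/13 + 8/N)
Y(s) = s²
d(197) - Y(h(-4, -2)) = 3*197 - (9/13 + 8/(-2))² = 591 - (9/13 + 8*(-½))² = 591 - (9/13 - 4)² = 591 - (-43/13)² = 591 - 1*1849/169 = 591 - 1849/169 = 98030/169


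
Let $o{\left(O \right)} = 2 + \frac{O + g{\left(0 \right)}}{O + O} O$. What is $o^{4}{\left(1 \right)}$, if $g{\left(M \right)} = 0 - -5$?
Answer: $625$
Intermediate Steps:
$g{\left(M \right)} = 5$ ($g{\left(M \right)} = 0 + 5 = 5$)
$o{\left(O \right)} = \frac{9}{2} + \frac{O}{2}$ ($o{\left(O \right)} = 2 + \frac{O + 5}{O + O} O = 2 + \frac{5 + O}{2 O} O = 2 + \left(\frac{5}{2} + \frac{O}{2}\right) = \frac{9}{2} + \frac{O}{2}$)
$o^{4}{\left(1 \right)} = \left(\frac{9}{2} + \frac{1}{2} \cdot 1\right)^{4} = \left(\frac{9}{2} + \frac{1}{2}\right)^{4} = 5^{4} = 625$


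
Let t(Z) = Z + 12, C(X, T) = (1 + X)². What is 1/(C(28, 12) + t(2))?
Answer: 1/855 ≈ 0.0011696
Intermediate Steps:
t(Z) = 12 + Z
1/(C(28, 12) + t(2)) = 1/((1 + 28)² + (12 + 2)) = 1/(29² + 14) = 1/(841 + 14) = 1/855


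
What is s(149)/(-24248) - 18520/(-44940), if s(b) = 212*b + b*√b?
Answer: -1733021/1945902 - 149*√149/24248 ≈ -0.96561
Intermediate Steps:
s(b) = b^(3/2) + 212*b (s(b) = 212*b + b^(3/2) = b^(3/2) + 212*b)
s(149)/(-24248) - 18520/(-44940) = (149^(3/2) + 212*149)/(-24248) - 18520/(-44940) = (149*√149 + 31588)*(-1/24248) - 18520*(-1/44940) = (31588 + 149*√149)*(-1/24248) + 926/2247 = (-7897/6062 - 149*√149/24248) + 926/2247 = -1733021/1945902 - 149*√149/24248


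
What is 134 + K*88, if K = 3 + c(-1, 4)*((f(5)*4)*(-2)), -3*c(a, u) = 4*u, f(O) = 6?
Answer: 22926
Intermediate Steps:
c(a, u) = -4*u/3
K = 259 (K = 3 + (-4/3*4)*((6*4)*(-2)) = 3 - 128*(-2) = 3 - 16/3*(-48) = 3 + 256 = 259)
134 + K*88 = 134 + 259*88 = 134 + 22792 = 22926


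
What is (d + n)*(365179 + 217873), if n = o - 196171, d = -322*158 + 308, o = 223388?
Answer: -13614847252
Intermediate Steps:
d = -50568 (d = -50876 + 308 = -50568)
n = 27217 (n = 223388 - 196171 = 27217)
(d + n)*(365179 + 217873) = (-50568 + 27217)*(365179 + 217873) = -23351*583052 = -13614847252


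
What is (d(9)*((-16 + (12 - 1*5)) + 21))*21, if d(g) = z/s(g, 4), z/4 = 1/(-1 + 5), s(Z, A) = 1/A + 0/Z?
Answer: 1008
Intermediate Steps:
s(Z, A) = 1/A (s(Z, A) = 1/A + 0 = 1/A)
z = 1 (z = 4/(-1 + 5) = 4/4 = 4*(¼) = 1)
d(g) = 4 (d(g) = 1/1/4 = 1/(¼) = 1*4 = 4)
(d(9)*((-16 + (12 - 1*5)) + 21))*21 = (4*((-16 + (12 - 1*5)) + 21))*21 = (4*((-16 + (12 - 5)) + 21))*21 = (4*((-16 + 7) + 21))*21 = (4*(-9 + 21))*21 = (4*12)*21 = 48*21 = 1008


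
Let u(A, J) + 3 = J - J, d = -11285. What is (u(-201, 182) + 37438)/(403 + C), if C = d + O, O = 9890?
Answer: -37435/992 ≈ -37.737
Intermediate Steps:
C = -1395 (C = -11285 + 9890 = -1395)
u(A, J) = -3 (u(A, J) = -3 + (J - J) = -3 + 0 = -3)
(u(-201, 182) + 37438)/(403 + C) = (-3 + 37438)/(403 - 1395) = 37435/(-992) = 37435*(-1/992) = -37435/992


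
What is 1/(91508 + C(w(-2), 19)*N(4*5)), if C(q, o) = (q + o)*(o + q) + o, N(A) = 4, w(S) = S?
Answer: 1/92740 ≈ 1.0783e-5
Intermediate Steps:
C(q, o) = o + (o + q)**2 (C(q, o) = (o + q)*(o + q) + o = (o + q)**2 + o = o + (o + q)**2)
1/(91508 + C(w(-2), 19)*N(4*5)) = 1/(91508 + (19 + (19 - 2)**2)*4) = 1/(91508 + (19 + 17**2)*4) = 1/(91508 + (19 + 289)*4) = 1/(91508 + 308*4) = 1/(91508 + 1232) = 1/92740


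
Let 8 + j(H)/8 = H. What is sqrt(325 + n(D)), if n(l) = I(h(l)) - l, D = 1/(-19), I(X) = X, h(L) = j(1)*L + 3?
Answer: sqrt(331) ≈ 18.193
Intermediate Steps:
j(H) = -64 + 8*H
h(L) = 3 - 56*L (h(L) = (-64 + 8*1)*L + 3 = (-64 + 8)*L + 3 = -56*L + 3 = 3 - 56*L)
D = -1/19 ≈ -0.052632
n(l) = 3 - 57*l (n(l) = (3 - 56*l) - l = 3 - 57*l)
sqrt(325 + n(D)) = sqrt(325 + (3 - 57*(-1/19))) = sqrt(325 + (3 + 3)) = sqrt(325 + 6) = sqrt(331)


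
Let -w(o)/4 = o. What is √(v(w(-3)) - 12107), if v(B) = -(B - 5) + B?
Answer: I*√12102 ≈ 110.01*I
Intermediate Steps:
w(o) = -4*o
v(B) = 5 (v(B) = -(-5 + B) + B = (5 - B) + B = 5)
√(v(w(-3)) - 12107) = √(5 - 12107) = √(-12102) = I*√12102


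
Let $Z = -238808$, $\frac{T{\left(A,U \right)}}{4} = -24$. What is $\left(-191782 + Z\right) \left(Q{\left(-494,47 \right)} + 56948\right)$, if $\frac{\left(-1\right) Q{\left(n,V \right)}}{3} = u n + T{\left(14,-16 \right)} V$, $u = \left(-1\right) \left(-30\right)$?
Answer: $-49493736960$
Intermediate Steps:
$u = 30$
$T{\left(A,U \right)} = -96$ ($T{\left(A,U \right)} = 4 \left(-24\right) = -96$)
$Q{\left(n,V \right)} = - 90 n + 288 V$ ($Q{\left(n,V \right)} = - 3 \left(30 n - 96 V\right) = - 3 \left(- 96 V + 30 n\right) = - 90 n + 288 V$)
$\left(-191782 + Z\right) \left(Q{\left(-494,47 \right)} + 56948\right) = \left(-191782 - 238808\right) \left(\left(\left(-90\right) \left(-494\right) + 288 \cdot 47\right) + 56948\right) = - 430590 \left(\left(44460 + 13536\right) + 56948\right) = - 430590 \left(57996 + 56948\right) = \left(-430590\right) 114944 = -49493736960$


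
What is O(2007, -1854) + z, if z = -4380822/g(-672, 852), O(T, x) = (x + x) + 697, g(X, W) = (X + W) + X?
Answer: 483235/82 ≈ 5893.1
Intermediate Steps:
g(X, W) = W + 2*X (g(X, W) = (W + X) + X = W + 2*X)
O(T, x) = 697 + 2*x (O(T, x) = 2*x + 697 = 697 + 2*x)
z = 730137/82 (z = -4380822/(852 + 2*(-672)) = -4380822/(852 - 1344) = -4380822/(-492) = -4380822*(-1/492) = 730137/82 ≈ 8904.1)
O(2007, -1854) + z = (697 + 2*(-1854)) + 730137/82 = (697 - 3708) + 730137/82 = -3011 + 730137/82 = 483235/82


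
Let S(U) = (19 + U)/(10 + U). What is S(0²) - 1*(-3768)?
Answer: 37699/10 ≈ 3769.9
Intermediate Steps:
S(U) = (19 + U)/(10 + U)
S(0²) - 1*(-3768) = (19 + 0²)/(10 + 0²) - 1*(-3768) = (19 + 0)/(10 + 0) + 3768 = 19/10 + 3768 = 37699/10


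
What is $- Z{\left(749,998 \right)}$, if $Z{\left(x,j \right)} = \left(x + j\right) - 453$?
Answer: $-1294$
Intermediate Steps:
$Z{\left(x,j \right)} = -453 + j + x$ ($Z{\left(x,j \right)} = \left(j + x\right) - 453 = -453 + j + x$)
$- Z{\left(749,998 \right)} = - (-453 + 998 + 749) = \left(-1\right) 1294 = -1294$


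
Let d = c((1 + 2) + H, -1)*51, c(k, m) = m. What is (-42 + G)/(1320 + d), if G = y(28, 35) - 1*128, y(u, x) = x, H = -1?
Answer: -5/47 ≈ -0.10638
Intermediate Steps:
d = -51 (d = -1*51 = -51)
G = -93 (G = 35 - 1*128 = 35 - 128 = -93)
(-42 + G)/(1320 + d) = (-42 - 93)/(1320 - 51) = -135/1269 = -135*1/1269 = -5/47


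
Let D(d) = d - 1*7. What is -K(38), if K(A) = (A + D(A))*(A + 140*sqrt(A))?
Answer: -2622 - 9660*sqrt(38) ≈ -62170.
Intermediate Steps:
D(d) = -7 + d (D(d) = d - 7 = -7 + d)
K(A) = (-7 + 2*A)*(A + 140*sqrt(A)) (K(A) = (A + (-7 + A))*(A + 140*sqrt(A)) = (-7 + 2*A)*(A + 140*sqrt(A)))
-K(38) = -(-980*sqrt(38) - 7*38 + 2*38**2 + 280*38**(3/2)) = -(-980*sqrt(38) - 266 + 2*1444 + 280*(38*sqrt(38))) = -(-980*sqrt(38) - 266 + 2888 + 10640*sqrt(38)) = -(2622 + 9660*sqrt(38)) = -2622 - 9660*sqrt(38)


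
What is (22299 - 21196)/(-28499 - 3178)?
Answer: -1103/31677 ≈ -0.034820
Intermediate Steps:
(22299 - 21196)/(-28499 - 3178) = 1103/(-31677) = 1103*(-1/31677) = -1103/31677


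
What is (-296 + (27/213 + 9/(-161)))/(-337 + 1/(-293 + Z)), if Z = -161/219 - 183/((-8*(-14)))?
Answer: 24507507092758/27909089524379 ≈ 0.87812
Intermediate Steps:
Z = -58109/24528 (Z = -161*1/219 - 183/112 = -161/219 - 183*1/112 = -161/219 - 183/112 = -58109/24528 ≈ -2.3691)
(-296 + (27/213 + 9/(-161)))/(-337 + 1/(-293 + Z)) = (-296 + (27/213 + 9/(-161)))/(-337 + 1/(-293 - 58109/24528)) = (-296 + (27*(1/213) + 9*(-1/161)))/(-337 + 1/(-7244813/24528)) = (-296 + (9/71 - 9/161))/(-337 - 24528/7244813) = (-296 + 810/11431)/(-2441526509/7244813) = -3382766/11431*(-7244813/2441526509) = 24507507092758/27909089524379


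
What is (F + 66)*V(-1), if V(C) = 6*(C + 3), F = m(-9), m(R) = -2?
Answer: 768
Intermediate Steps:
F = -2
V(C) = 18 + 6*C (V(C) = 6*(3 + C) = 18 + 6*C)
(F + 66)*V(-1) = (-2 + 66)*(18 + 6*(-1)) = 64*(18 - 6) = 64*12 = 768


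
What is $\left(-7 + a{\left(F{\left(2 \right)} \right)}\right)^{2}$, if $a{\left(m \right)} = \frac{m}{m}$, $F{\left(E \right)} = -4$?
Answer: $36$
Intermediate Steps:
$a{\left(m \right)} = 1$
$\left(-7 + a{\left(F{\left(2 \right)} \right)}\right)^{2} = \left(-7 + 1\right)^{2} = \left(-6\right)^{2} = 36$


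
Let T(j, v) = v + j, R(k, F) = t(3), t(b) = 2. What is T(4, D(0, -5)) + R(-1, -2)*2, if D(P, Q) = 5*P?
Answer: 8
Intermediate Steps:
R(k, F) = 2
T(j, v) = j + v
T(4, D(0, -5)) + R(-1, -2)*2 = (4 + 5*0) + 2*2 = (4 + 0) + 4 = 4 + 4 = 8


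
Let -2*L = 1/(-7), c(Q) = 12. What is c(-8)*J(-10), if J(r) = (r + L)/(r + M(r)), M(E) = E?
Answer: 417/70 ≈ 5.9571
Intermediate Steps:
L = 1/14 (L = -1/2/(-7) = -1/2*(-1/7) = 1/14 ≈ 0.071429)
J(r) = (1/14 + r)/(2*r) (J(r) = (r + 1/14)/(r + r) = (1/14 + r)/((2*r)) = (1/14 + r)*(1/(2*r)) = (1/14 + r)/(2*r))
c(-8)*J(-10) = 12*((1/28)*(1 + 14*(-10))/(-10)) = 12*((1/28)*(-1/10)*(1 - 140)) = 12*((1/28)*(-1/10)*(-139)) = 12*(139/280) = 417/70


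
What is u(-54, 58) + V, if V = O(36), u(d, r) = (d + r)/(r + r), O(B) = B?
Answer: 1045/29 ≈ 36.034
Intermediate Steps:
u(d, r) = (d + r)/(2*r) (u(d, r) = (d + r)/((2*r)) = (d + r)*(1/(2*r)) = (d + r)/(2*r))
V = 36
u(-54, 58) + V = (½)*(-54 + 58)/58 + 36 = (½)*(1/58)*4 + 36 = 1/29 + 36 = 1045/29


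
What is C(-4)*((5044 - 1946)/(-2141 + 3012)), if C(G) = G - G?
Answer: 0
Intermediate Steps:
C(G) = 0
C(-4)*((5044 - 1946)/(-2141 + 3012)) = 0*((5044 - 1946)/(-2141 + 3012)) = 0*(3098/871) = 0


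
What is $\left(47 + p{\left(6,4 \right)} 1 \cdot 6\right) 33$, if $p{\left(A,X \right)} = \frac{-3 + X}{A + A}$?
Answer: $\frac{3135}{2} \approx 1567.5$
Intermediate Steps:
$p{\left(A,X \right)} = \frac{-3 + X}{2 A}$
$\left(47 + p{\left(6,4 \right)} 1 \cdot 6\right) 33 = \left(47 + \frac{-3 + 4}{2 \cdot 6} \cdot 1 \cdot 6\right) 33 = \left(47 + \frac{1}{2} \cdot \frac{1}{6} \cdot 1 \cdot 1 \cdot 6\right) 33 = \left(47 + \frac{1}{12} \cdot 1 \cdot 6\right) 33 = \left(47 + \frac{1}{12} \cdot 6\right) 33 = \left(47 + \frac{1}{2}\right) 33 = \frac{95}{2} \cdot 33 = \frac{3135}{2}$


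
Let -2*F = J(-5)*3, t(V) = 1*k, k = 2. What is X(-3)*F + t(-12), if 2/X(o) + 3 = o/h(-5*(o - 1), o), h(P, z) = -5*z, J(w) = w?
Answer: -43/16 ≈ -2.6875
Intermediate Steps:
t(V) = 2 (t(V) = 1*2 = 2)
F = 15/2 (F = -(-5)*3/2 = -1/2*(-15) = 15/2 ≈ 7.5000)
X(o) = -5/8 (X(o) = 2/(-3 + o/((-5*o))) = 2/(-3 + o*(-1/(5*o))) = 2/(-3 - 1/5) = 2/(-16/5) = 2*(-5/16) = -5/8)
X(-3)*F + t(-12) = -5/8*15/2 + 2 = -75/16 + 2 = -43/16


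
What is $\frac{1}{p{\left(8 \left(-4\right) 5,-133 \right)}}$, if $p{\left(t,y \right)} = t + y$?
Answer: $- \frac{1}{293} \approx -0.003413$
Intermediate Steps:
$\frac{1}{p{\left(8 \left(-4\right) 5,-133 \right)}} = \frac{1}{8 \left(-4\right) 5 - 133} = \frac{1}{\left(-32\right) 5 - 133} = \frac{1}{-160 - 133} = \frac{1}{-293} = - \frac{1}{293}$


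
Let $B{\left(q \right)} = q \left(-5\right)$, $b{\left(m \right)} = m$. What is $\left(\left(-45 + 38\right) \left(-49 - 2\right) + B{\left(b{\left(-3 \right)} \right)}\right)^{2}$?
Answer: $138384$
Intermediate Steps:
$B{\left(q \right)} = - 5 q$
$\left(\left(-45 + 38\right) \left(-49 - 2\right) + B{\left(b{\left(-3 \right)} \right)}\right)^{2} = \left(\left(-45 + 38\right) \left(-49 - 2\right) - -15\right)^{2} = \left(\left(-7\right) \left(-51\right) + 15\right)^{2} = \left(357 + 15\right)^{2} = 372^{2} = 138384$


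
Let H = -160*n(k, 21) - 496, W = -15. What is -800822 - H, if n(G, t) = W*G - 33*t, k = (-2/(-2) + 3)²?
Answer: -949606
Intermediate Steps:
k = 16 (k = (-2*(-½) + 3)² = (1 + 3)² = 4² = 16)
n(G, t) = -33*t - 15*G (n(G, t) = -15*G - 33*t = -33*t - 15*G)
H = 148784 (H = -160*(-33*21 - 15*16) - 496 = -160*(-693 - 240) - 496 = -160*(-933) - 496 = 149280 - 496 = 148784)
-800822 - H = -800822 - 1*148784 = -800822 - 148784 = -949606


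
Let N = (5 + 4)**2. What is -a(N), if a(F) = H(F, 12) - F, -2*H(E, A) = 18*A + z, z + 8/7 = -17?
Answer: 2519/14 ≈ 179.93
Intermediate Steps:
z = -127/7 (z = -8/7 - 17 = -127/7 ≈ -18.143)
H(E, A) = 127/14 - 9*A (H(E, A) = -(18*A - 127/7)/2 = -(-127/7 + 18*A)/2 = 127/14 - 9*A)
N = 81 (N = 9**2 = 81)
a(F) = -1385/14 - F (a(F) = (127/14 - 9*12) - F = (127/14 - 108) - F = -1385/14 - F)
-a(N) = -(-1385/14 - 1*81) = -(-1385/14 - 81) = -1*(-2519/14) = 2519/14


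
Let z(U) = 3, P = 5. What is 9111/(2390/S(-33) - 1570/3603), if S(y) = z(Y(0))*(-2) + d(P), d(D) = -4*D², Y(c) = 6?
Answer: -1739827449/4388795 ≈ -396.42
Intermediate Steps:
S(y) = -106 (S(y) = 3*(-2) - 4*5² = -6 - 4*25 = -6 - 100 = -106)
9111/(2390/S(-33) - 1570/3603) = 9111/(2390/(-106) - 1570/3603) = 9111/(2390*(-1/106) - 1570*1/3603) = 9111/(-1195/53 - 1570/3603) = 9111/(-4388795/190959) = 9111*(-190959/4388795) = -1739827449/4388795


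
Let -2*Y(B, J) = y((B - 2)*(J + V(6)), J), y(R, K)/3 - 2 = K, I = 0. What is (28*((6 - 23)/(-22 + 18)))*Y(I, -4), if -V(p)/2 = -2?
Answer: 357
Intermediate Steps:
V(p) = 4 (V(p) = -2*(-2) = 4)
y(R, K) = 6 + 3*K
Y(B, J) = -3 - 3*J/2 (Y(B, J) = -(6 + 3*J)/2 = -3 - 3*J/2)
(28*((6 - 23)/(-22 + 18)))*Y(I, -4) = (28*((6 - 23)/(-22 + 18)))*(-3 - 3/2*(-4)) = (28*(-17/(-4)))*(-3 + 6) = (28*(-17*(-¼)))*3 = (28*(17/4))*3 = 119*3 = 357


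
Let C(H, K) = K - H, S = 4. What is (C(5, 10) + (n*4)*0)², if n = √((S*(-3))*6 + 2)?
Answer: 25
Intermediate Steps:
n = I*√70 (n = √((4*(-3))*6 + 2) = √(-12*6 + 2) = √(-72 + 2) = √(-70) = I*√70 ≈ 8.3666*I)
(C(5, 10) + (n*4)*0)² = ((10 - 1*5) + ((I*√70)*4)*0)² = ((10 - 5) + (4*I*√70)*0)² = (5 + 0)² = 5² = 25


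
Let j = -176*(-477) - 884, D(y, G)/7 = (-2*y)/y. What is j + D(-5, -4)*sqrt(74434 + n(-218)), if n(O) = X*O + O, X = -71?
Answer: 83068 - 42*sqrt(9966) ≈ 78875.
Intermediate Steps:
D(y, G) = -14 (D(y, G) = 7*((-2*y)/y) = 7*(-2) = -14)
n(O) = -70*O (n(O) = -71*O + O = -70*O)
j = 83068 (j = 83952 - 884 = 83068)
j + D(-5, -4)*sqrt(74434 + n(-218)) = 83068 - 14*sqrt(74434 - 70*(-218)) = 83068 - 14*sqrt(74434 + 15260) = 83068 - 42*sqrt(9966)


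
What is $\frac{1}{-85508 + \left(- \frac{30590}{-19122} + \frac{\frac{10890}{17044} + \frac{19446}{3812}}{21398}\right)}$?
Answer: $- \frac{415385125210887}{35518086671860664314} \approx -1.1695 \cdot 10^{-5}$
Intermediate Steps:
$\frac{1}{-85508 + \left(- \frac{30590}{-19122} + \frac{\frac{10890}{17044} + \frac{19446}{3812}}{21398}\right)} = \frac{1}{-85508 + \left(\left(-30590\right) \left(- \frac{1}{19122}\right) + \left(10890 \cdot \frac{1}{17044} + 19446 \cdot \frac{1}{3812}\right) \frac{1}{21398}\right)} = \frac{1}{-85508 + \left(\frac{15295}{9561} + \left(\frac{5445}{8522} + \frac{9723}{1906}\right) \frac{1}{21398}\right)} = \frac{1}{-85508 + \left(\frac{15295}{9561} + \frac{23309394}{4060733} \cdot \frac{1}{21398}\right)} = \frac{1}{-85508 + \left(\frac{15295}{9561} + \frac{11654697}{43445782367}\right)} = \frac{1}{-85508 + \frac{664614671861282}{415385125210887}} = \frac{1}{- \frac{35518086671860664314}{415385125210887}} = - \frac{415385125210887}{35518086671860664314}$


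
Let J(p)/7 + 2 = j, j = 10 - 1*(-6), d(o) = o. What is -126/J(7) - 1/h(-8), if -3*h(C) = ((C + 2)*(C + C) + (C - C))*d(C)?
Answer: -2311/1792 ≈ -1.2896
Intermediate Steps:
j = 16 (j = 10 + 6 = 16)
h(C) = -2*C**2*(2 + C)/3 (h(C) = -((C + 2)*(C + C) + (C - C))*C/3 = -((2 + C)*(2*C) + 0)*C/3 = -(2*C*(2 + C) + 0)*C/3 = -2*C*(2 + C)*C/3 = -2*C**2*(2 + C)/3)
J(p) = 98 (J(p) = -14 + 7*16 = -14 + 112 = 98)
-126/J(7) - 1/h(-8) = -126/98 - 1/((2/3)*(-8)**2*(-2 - 1*(-8))) = -126*1/98 - 1/((2/3)*64*(-2 + 8)) = -9/7 - 1/((2/3)*64*6) = -9/7 - 1/256 = -2311/1792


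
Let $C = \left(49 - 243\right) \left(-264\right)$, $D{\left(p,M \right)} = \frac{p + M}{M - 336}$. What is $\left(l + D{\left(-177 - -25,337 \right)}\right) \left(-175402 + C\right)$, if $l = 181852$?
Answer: $-22606446882$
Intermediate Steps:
$D{\left(p,M \right)} = \frac{M + p}{-336 + M}$
$C = 51216$ ($C = \left(-194\right) \left(-264\right) = 51216$)
$\left(l + D{\left(-177 - -25,337 \right)}\right) \left(-175402 + C\right) = \left(181852 + \frac{337 - 152}{-336 + 337}\right) \left(-175402 + 51216\right) = \left(181852 + \frac{337 + \left(-177 + 25\right)}{1}\right) \left(-124186\right) = \left(181852 + 1 \left(337 - 152\right)\right) \left(-124186\right) = \left(181852 + 1 \cdot 185\right) \left(-124186\right) = \left(181852 + 185\right) \left(-124186\right) = 182037 \left(-124186\right) = -22606446882$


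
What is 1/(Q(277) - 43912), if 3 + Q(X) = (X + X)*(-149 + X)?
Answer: 1/26997 ≈ 3.7041e-5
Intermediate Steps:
Q(X) = -3 + 2*X*(-149 + X) (Q(X) = -3 + (X + X)*(-149 + X) = -3 + (2*X)*(-149 + X) = -3 + 2*X*(-149 + X))
1/(Q(277) - 43912) = 1/((-3 - 298*277 + 2*277**2) - 43912) = 1/((-3 - 82546 + 2*76729) - 43912) = 1/((-3 - 82546 + 153458) - 43912) = 1/(70909 - 43912) = 1/26997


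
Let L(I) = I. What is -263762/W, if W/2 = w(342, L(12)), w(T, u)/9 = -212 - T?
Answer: 131881/4986 ≈ 26.450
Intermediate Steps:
w(T, u) = -1908 - 9*T (w(T, u) = 9*(-212 - T) = -1908 - 9*T)
W = -9972 (W = 2*(-1908 - 9*342) = 2*(-1908 - 3078) = 2*(-4986) = -9972)
-263762/W = -263762/(-9972) = -263762*(-1/9972) = 131881/4986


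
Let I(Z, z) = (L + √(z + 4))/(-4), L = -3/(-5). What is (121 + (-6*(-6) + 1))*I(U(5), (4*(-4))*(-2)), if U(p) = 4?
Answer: -2607/10 ≈ -260.70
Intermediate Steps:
L = ⅗ (L = -3*(-⅕) = ⅗ ≈ 0.60000)
I(Z, z) = -3/20 - √(4 + z)/4 (I(Z, z) = (⅗ + √(z + 4))/(-4) = (⅗ + √(4 + z))*(-¼) = -3/20 - √(4 + z)/4)
(121 + (-6*(-6) + 1))*I(U(5), (4*(-4))*(-2)) = (121 + (-6*(-6) + 1))*(-3/20 - √(4 + (4*(-4))*(-2))/4) = (121 + (36 + 1))*(-3/20 - √(4 - 16*(-2))/4) = (121 + 37)*(-3/20 - √(4 + 32)/4) = 158*(-3/20 - √36/4) = 158*(-3/20 - ¼*6) = 158*(-3/20 - 3/2) = 158*(-33/20) = -2607/10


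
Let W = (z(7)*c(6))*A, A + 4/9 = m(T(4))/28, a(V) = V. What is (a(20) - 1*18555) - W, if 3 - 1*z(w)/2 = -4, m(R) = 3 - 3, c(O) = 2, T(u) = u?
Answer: -166703/9 ≈ -18523.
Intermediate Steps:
m(R) = 0
z(w) = 14 (z(w) = 6 - 2*(-4) = 6 + 8 = 14)
A = -4/9 (A = -4/9 + 0/28 = -4/9 + 0*(1/28) = -4/9 + 0 = -4/9 ≈ -0.44444)
W = -112/9 (W = (14*2)*(-4/9) = 28*(-4/9) = -112/9 ≈ -12.444)
(a(20) - 1*18555) - W = (20 - 1*18555) - 1*(-112/9) = (20 - 18555) + 112/9 = -18535 + 112/9 = -166703/9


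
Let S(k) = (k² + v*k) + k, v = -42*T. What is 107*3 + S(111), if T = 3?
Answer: -1233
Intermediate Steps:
v = -126 (v = -42*3 = -126)
S(k) = k² - 125*k (S(k) = (k² - 126*k) + k = k² - 125*k)
107*3 + S(111) = 107*3 + 111*(-125 + 111) = 321 + 111*(-14) = 321 - 1554 = -1233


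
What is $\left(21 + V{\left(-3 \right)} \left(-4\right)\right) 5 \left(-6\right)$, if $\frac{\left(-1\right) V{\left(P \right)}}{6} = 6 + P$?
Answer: $-2790$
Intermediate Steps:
$V{\left(P \right)} = -36 - 6 P$ ($V{\left(P \right)} = - 6 \left(6 + P\right) = -36 - 6 P$)
$\left(21 + V{\left(-3 \right)} \left(-4\right)\right) 5 \left(-6\right) = \left(21 + \left(-36 - -18\right) \left(-4\right)\right) 5 \left(-6\right) = \left(21 + \left(-36 + 18\right) \left(-4\right)\right) \left(-30\right) = \left(21 - -72\right) \left(-30\right) = \left(21 + 72\right) \left(-30\right) = 93 \left(-30\right) = -2790$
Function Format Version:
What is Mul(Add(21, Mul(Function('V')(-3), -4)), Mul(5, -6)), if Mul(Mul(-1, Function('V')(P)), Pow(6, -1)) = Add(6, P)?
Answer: -2790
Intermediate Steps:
Function('V')(P) = Add(-36, Mul(-6, P)) (Function('V')(P) = Mul(-6, Add(6, P)) = Add(-36, Mul(-6, P)))
Mul(Add(21, Mul(Function('V')(-3), -4)), Mul(5, -6)) = Mul(Add(21, Mul(Add(-36, Mul(-6, -3)), -4)), Mul(5, -6)) = Mul(Add(21, Mul(Add(-36, 18), -4)), -30) = Mul(Add(21, Mul(-18, -4)), -30) = Mul(Add(21, 72), -30) = Mul(93, -30) = -2790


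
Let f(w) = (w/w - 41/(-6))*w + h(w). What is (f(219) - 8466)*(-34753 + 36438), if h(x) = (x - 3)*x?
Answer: 136665295/2 ≈ 6.8333e+7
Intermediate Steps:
h(x) = x*(-3 + x) (h(x) = (-3 + x)*x = x*(-3 + x))
f(w) = 47*w/6 + w*(-3 + w) (f(w) = (w/w - 41/(-6))*w + w*(-3 + w) = (1 - 41*(-1/6))*w + w*(-3 + w) = (1 + 41/6)*w + w*(-3 + w) = 47*w/6 + w*(-3 + w))
(f(219) - 8466)*(-34753 + 36438) = ((1/6)*219*(29 + 6*219) - 8466)*(-34753 + 36438) = ((1/6)*219*(29 + 1314) - 8466)*1685 = ((1/6)*219*1343 - 8466)*1685 = (98039/2 - 8466)*1685 = (81107/2)*1685 = 136665295/2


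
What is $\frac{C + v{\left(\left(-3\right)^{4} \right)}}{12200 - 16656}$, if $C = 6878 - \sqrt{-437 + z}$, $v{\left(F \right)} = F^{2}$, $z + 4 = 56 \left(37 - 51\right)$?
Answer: $- \frac{13439}{4456} + \frac{35 i}{4456} \approx -3.0159 + 0.0078546 i$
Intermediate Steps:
$z = -788$ ($z = -4 + 56 \left(37 - 51\right) = -4 + 56 \left(-14\right) = -4 - 784 = -788$)
$C = 6878 - 35 i$ ($C = 6878 - \sqrt{-437 - 788} = 6878 - \sqrt{-1225} = 6878 - 35 i \approx 6878.0 - 35.0 i$)
$\frac{C + v{\left(\left(-3\right)^{4} \right)}}{12200 - 16656} = \frac{\left(6878 - 35 i\right) + \left(\left(-3\right)^{4}\right)^{2}}{12200 - 16656} = \frac{\left(6878 - 35 i\right) + 81^{2}}{-4456} = \left(\left(6878 - 35 i\right) + 6561\right) \left(- \frac{1}{4456}\right) = \left(13439 - 35 i\right) \left(- \frac{1}{4456}\right) = - \frac{13439}{4456} + \frac{35 i}{4456}$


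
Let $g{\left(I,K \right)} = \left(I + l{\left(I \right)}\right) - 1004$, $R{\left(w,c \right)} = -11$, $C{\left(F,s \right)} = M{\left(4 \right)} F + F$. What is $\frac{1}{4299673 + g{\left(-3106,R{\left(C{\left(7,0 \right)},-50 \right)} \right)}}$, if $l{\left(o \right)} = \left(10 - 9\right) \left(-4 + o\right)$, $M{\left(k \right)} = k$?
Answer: $\frac{1}{4292453} \approx 2.3297 \cdot 10^{-7}$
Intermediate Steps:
$C{\left(F,s \right)} = 5 F$ ($C{\left(F,s \right)} = 4 F + F = 5 F$)
$l{\left(o \right)} = -4 + o$ ($l{\left(o \right)} = 1 \left(-4 + o\right) = -4 + o$)
$g{\left(I,K \right)} = -1008 + 2 I$ ($g{\left(I,K \right)} = \left(I + \left(-4 + I\right)\right) - 1004 = \left(-4 + 2 I\right) - 1004 = -1008 + 2 I$)
$\frac{1}{4299673 + g{\left(-3106,R{\left(C{\left(7,0 \right)},-50 \right)} \right)}} = \frac{1}{4299673 + \left(-1008 + 2 \left(-3106\right)\right)} = \frac{1}{4299673 - 7220} = \frac{1}{4292453}$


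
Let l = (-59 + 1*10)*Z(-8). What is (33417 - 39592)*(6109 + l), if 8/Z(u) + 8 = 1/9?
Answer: -2700123725/71 ≈ -3.8030e+7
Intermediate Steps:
Z(u) = -72/71 (Z(u) = 8/(-8 + 1/9) = 8/(-8 + ⅑) = 8/(-71/9) = 8*(-9/71) = -72/71)
l = 3528/71 (l = (-59 + 1*10)*(-72/71) = (-59 + 10)*(-72/71) = -49*(-72/71) = 3528/71 ≈ 49.690)
(33417 - 39592)*(6109 + l) = (33417 - 39592)*(6109 + 3528/71) = -6175*437267/71 = -2700123725/71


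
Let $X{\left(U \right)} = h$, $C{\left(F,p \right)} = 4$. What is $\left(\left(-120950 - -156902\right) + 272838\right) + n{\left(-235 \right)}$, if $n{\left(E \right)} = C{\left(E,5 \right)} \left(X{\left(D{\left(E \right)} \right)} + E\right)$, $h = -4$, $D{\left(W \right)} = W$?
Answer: $307834$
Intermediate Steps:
$X{\left(U \right)} = -4$
$n{\left(E \right)} = -16 + 4 E$ ($n{\left(E \right)} = 4 \left(-4 + E\right) = -16 + 4 E$)
$\left(\left(-120950 - -156902\right) + 272838\right) + n{\left(-235 \right)} = \left(\left(-120950 - -156902\right) + 272838\right) + \left(-16 + 4 \left(-235\right)\right) = \left(\left(-120950 + 156902\right) + 272838\right) - 956 = \left(35952 + 272838\right) - 956 = 308790 - 956 = 307834$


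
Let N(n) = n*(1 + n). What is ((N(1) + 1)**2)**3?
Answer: 729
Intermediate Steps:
((N(1) + 1)**2)**3 = ((1*(1 + 1) + 1)**2)**3 = ((1*2 + 1)**2)**3 = ((2 + 1)**2)**3 = (3**2)**3 = 9**3 = 729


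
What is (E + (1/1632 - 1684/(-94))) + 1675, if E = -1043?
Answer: 49851119/76704 ≈ 649.92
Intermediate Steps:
(E + (1/1632 - 1684/(-94))) + 1675 = (-1043 + (1/1632 - 1684/(-94))) + 1675 = (-1043 + (1*(1/1632) - 1684*(-1/94))) + 1675 = (-1043 + (1/1632 + 842/47)) + 1675 = (-1043 + 1374191/76704) + 1675 = -78628081/76704 + 1675 = 49851119/76704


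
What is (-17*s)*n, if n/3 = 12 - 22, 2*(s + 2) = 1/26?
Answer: -26265/26 ≈ -1010.2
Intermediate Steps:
s = -103/52 (s = -2 + (½)/26 = -2 + (½)*(1/26) = -2 + 1/52 = -103/52 ≈ -1.9808)
n = -30 (n = 3*(12 - 22) = 3*(-10) = -30)
(-17*s)*n = -17*(-103/52)*(-30) = (1751/52)*(-30) = -26265/26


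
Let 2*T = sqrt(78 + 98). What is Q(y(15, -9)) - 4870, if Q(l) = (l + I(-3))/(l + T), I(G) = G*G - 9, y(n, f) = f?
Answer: -180109/37 + 18*sqrt(11)/37 ≈ -4866.2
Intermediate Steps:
T = 2*sqrt(11) (T = sqrt(78 + 98)/2 = sqrt(176)/2 = (4*sqrt(11))/2 = 2*sqrt(11) ≈ 6.6332)
I(G) = -9 + G**2 (I(G) = G**2 - 9 = -9 + G**2)
Q(l) = l/(l + 2*sqrt(11)) (Q(l) = (l + (-9 + (-3)**2))/(l + 2*sqrt(11)) = (l + (-9 + 9))/(l + 2*sqrt(11)) = (l + 0)/(l + 2*sqrt(11)) = l/(l + 2*sqrt(11)))
Q(y(15, -9)) - 4870 = -9/(-9 + 2*sqrt(11)) - 4870 = -4870 - 9/(-9 + 2*sqrt(11))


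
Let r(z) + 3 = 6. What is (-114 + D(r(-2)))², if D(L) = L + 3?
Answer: 11664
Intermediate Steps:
r(z) = 3 (r(z) = -3 + 6 = 3)
D(L) = 3 + L
(-114 + D(r(-2)))² = (-114 + (3 + 3))² = (-114 + 6)² = (-108)² = 11664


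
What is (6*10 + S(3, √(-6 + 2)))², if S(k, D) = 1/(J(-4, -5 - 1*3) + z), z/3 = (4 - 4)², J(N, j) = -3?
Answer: 32041/9 ≈ 3560.1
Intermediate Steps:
z = 0 (z = 3*(4 - 4)² = 3*0² = 3*0 = 0)
S(k, D) = -⅓ (S(k, D) = 1/(-3 + 0) = 1/(-3) = -⅓)
(6*10 + S(3, √(-6 + 2)))² = (6*10 - ⅓)² = (60 - ⅓)² = (179/3)² = 32041/9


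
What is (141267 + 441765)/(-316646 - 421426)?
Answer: -1429/1809 ≈ -0.78994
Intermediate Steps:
(141267 + 441765)/(-316646 - 421426) = 583032/(-738072) = 583032*(-1/738072) = -1429/1809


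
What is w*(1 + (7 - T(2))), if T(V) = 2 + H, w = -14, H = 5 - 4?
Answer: -70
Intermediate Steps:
H = 1
T(V) = 3 (T(V) = 2 + 1 = 3)
w*(1 + (7 - T(2))) = -14*(1 + (7 - 1*3)) = -14*(1 + (7 - 3)) = -14*(1 + 4) = -14*5 = -70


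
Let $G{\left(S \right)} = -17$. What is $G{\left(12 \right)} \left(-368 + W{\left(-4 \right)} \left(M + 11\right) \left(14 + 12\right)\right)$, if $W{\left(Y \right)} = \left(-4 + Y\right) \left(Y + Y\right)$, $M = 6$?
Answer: $-474640$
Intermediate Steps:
$W{\left(Y \right)} = 2 Y \left(-4 + Y\right)$ ($W{\left(Y \right)} = \left(-4 + Y\right) 2 Y = 2 Y \left(-4 + Y\right)$)
$G{\left(12 \right)} \left(-368 + W{\left(-4 \right)} \left(M + 11\right) \left(14 + 12\right)\right) = - 17 \left(-368 + 2 \left(-4\right) \left(-4 - 4\right) \left(6 + 11\right) \left(14 + 12\right)\right) = - 17 \left(-368 + 2 \left(-4\right) \left(-8\right) 17 \cdot 26\right) = - 17 \left(-368 + 64 \cdot 442\right) = - 17 \left(-368 + 28288\right) = \left(-17\right) 27920 = -474640$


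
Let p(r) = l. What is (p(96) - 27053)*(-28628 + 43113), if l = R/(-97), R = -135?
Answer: -38008726910/97 ≈ -3.9184e+8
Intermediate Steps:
l = 135/97 (l = -135/(-97) = -135*(-1/97) = 135/97 ≈ 1.3918)
p(r) = 135/97
(p(96) - 27053)*(-28628 + 43113) = (135/97 - 27053)*(-28628 + 43113) = -2624006/97*14485 = -38008726910/97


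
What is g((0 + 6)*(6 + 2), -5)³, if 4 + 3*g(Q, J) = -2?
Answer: -8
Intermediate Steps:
g(Q, J) = -2 (g(Q, J) = -4/3 + (⅓)*(-2) = -4/3 - ⅔ = -2)
g((0 + 6)*(6 + 2), -5)³ = (-2)³ = -8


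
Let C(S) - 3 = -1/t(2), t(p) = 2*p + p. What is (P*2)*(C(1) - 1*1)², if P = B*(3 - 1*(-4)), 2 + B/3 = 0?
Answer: -847/3 ≈ -282.33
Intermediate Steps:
B = -6 (B = -6 + 3*0 = -6 + 0 = -6)
t(p) = 3*p
C(S) = 17/6 (C(S) = 3 - 1/(3*2) = 3 - 1/6 = 3 - 1*⅙ = 3 - ⅙ = 17/6)
P = -42 (P = -6*(3 - 1*(-4)) = -6*(3 + 4) = -6*7 = -42)
(P*2)*(C(1) - 1*1)² = (-42*2)*(17/6 - 1*1)² = -84*(17/6 - 1)² = -84*(11/6)² = -84*121/36 = -847/3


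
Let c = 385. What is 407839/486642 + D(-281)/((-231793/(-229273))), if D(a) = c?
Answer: 43050474662737/112800209106 ≈ 381.65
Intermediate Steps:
D(a) = 385
407839/486642 + D(-281)/((-231793/(-229273))) = 407839/486642 + 385/((-231793/(-229273))) = 407839*(1/486642) + 385/((-231793*(-1/229273))) = 407839/486642 + 385/(231793/229273) = 407839/486642 + 385*(229273/231793) = 407839/486642 + 88270105/231793 = 43050474662737/112800209106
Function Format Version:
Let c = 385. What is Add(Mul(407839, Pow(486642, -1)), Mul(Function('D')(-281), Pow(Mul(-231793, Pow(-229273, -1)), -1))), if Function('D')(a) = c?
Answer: Rational(43050474662737, 112800209106) ≈ 381.65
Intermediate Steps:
Function('D')(a) = 385
Add(Mul(407839, Pow(486642, -1)), Mul(Function('D')(-281), Pow(Mul(-231793, Pow(-229273, -1)), -1))) = Add(Mul(407839, Pow(486642, -1)), Mul(385, Pow(Mul(-231793, Pow(-229273, -1)), -1))) = Add(Mul(407839, Rational(1, 486642)), Mul(385, Pow(Mul(-231793, Rational(-1, 229273)), -1))) = Add(Rational(407839, 486642), Mul(385, Pow(Rational(231793, 229273), -1))) = Add(Rational(407839, 486642), Mul(385, Rational(229273, 231793))) = Add(Rational(407839, 486642), Rational(88270105, 231793)) = Rational(43050474662737, 112800209106)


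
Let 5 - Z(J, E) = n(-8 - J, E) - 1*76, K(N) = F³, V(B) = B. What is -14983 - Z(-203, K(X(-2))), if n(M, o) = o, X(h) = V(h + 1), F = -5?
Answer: -15189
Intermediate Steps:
X(h) = 1 + h (X(h) = h + 1 = 1 + h)
K(N) = -125 (K(N) = (-5)³ = -125)
Z(J, E) = 81 - E (Z(J, E) = 5 - (E - 1*76) = 5 - (E - 76) = 5 - (-76 + E) = 5 + (76 - E) = 81 - E)
-14983 - Z(-203, K(X(-2))) = -14983 - (81 - 1*(-125)) = -14983 - (81 + 125) = -14983 - 1*206 = -14983 - 206 = -15189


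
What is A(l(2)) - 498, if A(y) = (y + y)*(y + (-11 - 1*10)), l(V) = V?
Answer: -574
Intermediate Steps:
A(y) = 2*y*(-21 + y) (A(y) = (2*y)*(y + (-11 - 10)) = (2*y)*(y - 21) = (2*y)*(-21 + y) = 2*y*(-21 + y))
A(l(2)) - 498 = 2*2*(-21 + 2) - 498 = 2*2*(-19) - 498 = -76 - 498 = -574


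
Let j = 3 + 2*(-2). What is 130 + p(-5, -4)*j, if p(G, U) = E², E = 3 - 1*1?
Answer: 126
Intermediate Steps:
E = 2 (E = 3 - 1 = 2)
j = -1 (j = 3 - 4 = -1)
p(G, U) = 4 (p(G, U) = 2² = 4)
130 + p(-5, -4)*j = 130 + 4*(-1) = 130 - 4 = 126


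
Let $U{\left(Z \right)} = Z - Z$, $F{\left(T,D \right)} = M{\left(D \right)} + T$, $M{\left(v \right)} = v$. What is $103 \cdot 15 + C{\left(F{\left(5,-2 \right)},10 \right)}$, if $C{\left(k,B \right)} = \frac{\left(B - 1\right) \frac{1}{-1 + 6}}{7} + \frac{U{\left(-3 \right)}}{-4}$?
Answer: $\frac{54084}{35} \approx 1545.3$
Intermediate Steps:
$F{\left(T,D \right)} = D + T$
$U{\left(Z \right)} = 0$
$C{\left(k,B \right)} = - \frac{1}{35} + \frac{B}{35}$ ($C{\left(k,B \right)} = \frac{\left(B - 1\right) \frac{1}{-1 + 6}}{7} + \frac{0}{-4} = \frac{-1 + B}{5} \cdot \frac{1}{7} + 0 \left(- \frac{1}{4}\right) = \left(-1 + B\right) \frac{1}{5} \cdot \frac{1}{7} + 0 = \left(- \frac{1}{5} + \frac{B}{5}\right) \frac{1}{7} + 0 = \left(- \frac{1}{35} + \frac{B}{35}\right) + 0 = - \frac{1}{35} + \frac{B}{35}$)
$103 \cdot 15 + C{\left(F{\left(5,-2 \right)},10 \right)} = 103 \cdot 15 + \left(- \frac{1}{35} + \frac{1}{35} \cdot 10\right) = 1545 + \left(- \frac{1}{35} + \frac{2}{7}\right) = 1545 + \frac{9}{35} = \frac{54084}{35}$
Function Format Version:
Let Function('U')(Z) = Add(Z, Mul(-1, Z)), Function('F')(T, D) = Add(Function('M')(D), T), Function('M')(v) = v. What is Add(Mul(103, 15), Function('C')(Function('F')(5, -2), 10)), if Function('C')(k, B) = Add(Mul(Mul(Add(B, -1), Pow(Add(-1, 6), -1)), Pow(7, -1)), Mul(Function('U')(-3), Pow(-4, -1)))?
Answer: Rational(54084, 35) ≈ 1545.3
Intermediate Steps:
Function('F')(T, D) = Add(D, T)
Function('U')(Z) = 0
Function('C')(k, B) = Add(Rational(-1, 35), Mul(Rational(1, 35), B)) (Function('C')(k, B) = Add(Mul(Mul(Add(B, -1), Pow(Add(-1, 6), -1)), Pow(7, -1)), Mul(0, Pow(-4, -1))) = Add(Mul(Mul(Add(-1, B), Pow(5, -1)), Rational(1, 7)), Mul(0, Rational(-1, 4))) = Add(Mul(Mul(Add(-1, B), Rational(1, 5)), Rational(1, 7)), 0) = Add(Mul(Add(Rational(-1, 5), Mul(Rational(1, 5), B)), Rational(1, 7)), 0) = Add(Add(Rational(-1, 35), Mul(Rational(1, 35), B)), 0) = Add(Rational(-1, 35), Mul(Rational(1, 35), B)))
Add(Mul(103, 15), Function('C')(Function('F')(5, -2), 10)) = Add(Mul(103, 15), Add(Rational(-1, 35), Mul(Rational(1, 35), 10))) = Add(1545, Add(Rational(-1, 35), Rational(2, 7))) = Add(1545, Rational(9, 35)) = Rational(54084, 35)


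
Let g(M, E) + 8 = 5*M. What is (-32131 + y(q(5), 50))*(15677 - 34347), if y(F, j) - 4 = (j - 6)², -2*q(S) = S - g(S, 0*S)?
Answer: 563665970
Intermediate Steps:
g(M, E) = -8 + 5*M
q(S) = -4 + 2*S (q(S) = -(S - (-8 + 5*S))/2 = -(S + (8 - 5*S))/2 = -(8 - 4*S)/2 = -4 + 2*S)
y(F, j) = 4 + (-6 + j)² (y(F, j) = 4 + (j - 6)² = 4 + (-6 + j)²)
(-32131 + y(q(5), 50))*(15677 - 34347) = (-32131 + (4 + (-6 + 50)²))*(15677 - 34347) = (-32131 + (4 + 44²))*(-18670) = (-32131 + (4 + 1936))*(-18670) = (-32131 + 1940)*(-18670) = -30191*(-18670) = 563665970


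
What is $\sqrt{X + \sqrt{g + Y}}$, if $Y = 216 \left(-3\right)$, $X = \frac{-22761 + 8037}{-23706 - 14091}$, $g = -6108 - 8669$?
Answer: $\frac{\sqrt{61835892 + 793674005 i \sqrt{617}}}{12599} \approx 7.8926 + 7.8679 i$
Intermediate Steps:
$g = -14777$
$X = \frac{4908}{12599}$ ($X = - \frac{14724}{-37797} = \left(-14724\right) \left(- \frac{1}{37797}\right) = \frac{4908}{12599} \approx 0.38955$)
$Y = -648$
$\sqrt{X + \sqrt{g + Y}} = \sqrt{\frac{4908}{12599} + \sqrt{-14777 - 648}} = \sqrt{\frac{4908}{12599} + \sqrt{-15425}} = \sqrt{\frac{4908}{12599} + 5 i \sqrt{617}}$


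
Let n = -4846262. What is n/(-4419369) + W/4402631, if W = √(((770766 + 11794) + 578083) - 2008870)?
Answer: 4846262/4419369 + 17*I*√2243/4402631 ≈ 1.0966 + 0.00018287*I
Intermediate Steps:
W = 17*I*√2243 (W = √((782560 + 578083) - 2008870) = √(1360643 - 2008870) = √(-648227) = 17*I*√2243 ≈ 805.13*I)
n/(-4419369) + W/4402631 = -4846262/(-4419369) + (17*I*√2243)/4402631 = -4846262*(-1/4419369) + (17*I*√2243)*(1/4402631) = 4846262/4419369 + 17*I*√2243/4402631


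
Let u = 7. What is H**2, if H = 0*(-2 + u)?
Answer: 0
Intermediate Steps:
H = 0 (H = 0*(-2 + 7) = 0*5 = 0)
H**2 = 0**2 = 0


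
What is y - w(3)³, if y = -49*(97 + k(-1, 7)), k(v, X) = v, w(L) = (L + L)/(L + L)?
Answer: -4705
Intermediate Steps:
w(L) = 1 (w(L) = (2*L)/((2*L)) = (2*L)*(1/(2*L)) = 1)
y = -4704 (y = -49*(97 - 1) = -49*96 = -4704)
y - w(3)³ = -4704 - 1*1³ = -4704 - 1*1 = -4704 - 1 = -4705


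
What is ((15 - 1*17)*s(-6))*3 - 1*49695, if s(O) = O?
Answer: -49659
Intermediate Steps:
((15 - 1*17)*s(-6))*3 - 1*49695 = ((15 - 1*17)*(-6))*3 - 1*49695 = ((15 - 17)*(-6))*3 - 49695 = -2*(-6)*3 - 49695 = 12*3 - 49695 = 36 - 49695 = -49659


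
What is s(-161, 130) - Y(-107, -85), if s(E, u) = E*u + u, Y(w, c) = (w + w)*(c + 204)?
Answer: 4666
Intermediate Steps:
Y(w, c) = 2*w*(204 + c) (Y(w, c) = (2*w)*(204 + c) = 2*w*(204 + c))
s(E, u) = u + E*u
s(-161, 130) - Y(-107, -85) = 130*(1 - 161) - 2*(-107)*(204 - 85) = 130*(-160) - 2*(-107)*119 = -20800 - 1*(-25466) = -20800 + 25466 = 4666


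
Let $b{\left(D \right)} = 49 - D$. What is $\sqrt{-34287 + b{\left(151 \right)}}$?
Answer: $3 i \sqrt{3821} \approx 185.44 i$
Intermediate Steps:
$\sqrt{-34287 + b{\left(151 \right)}} = \sqrt{-34287 + \left(49 - 151\right)} = \sqrt{-34287 - 102} = \sqrt{-34389} = 3 i \sqrt{3821}$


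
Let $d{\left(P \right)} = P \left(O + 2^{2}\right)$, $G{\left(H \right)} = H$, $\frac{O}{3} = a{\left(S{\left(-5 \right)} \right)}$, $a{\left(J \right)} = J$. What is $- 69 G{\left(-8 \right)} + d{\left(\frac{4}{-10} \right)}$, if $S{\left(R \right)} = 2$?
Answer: $548$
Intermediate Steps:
$O = 6$ ($O = 3 \cdot 2 = 6$)
$d{\left(P \right)} = 10 P$ ($d{\left(P \right)} = P \left(6 + 2^{2}\right) = P \left(6 + 4\right) = P 10 = 10 P$)
$- 69 G{\left(-8 \right)} + d{\left(\frac{4}{-10} \right)} = \left(-69\right) \left(-8\right) + 10 \frac{4}{-10} = 552 + 10 \cdot 4 \left(- \frac{1}{10}\right) = 552 + 10 \left(- \frac{2}{5}\right) = 552 - 4 = 548$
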